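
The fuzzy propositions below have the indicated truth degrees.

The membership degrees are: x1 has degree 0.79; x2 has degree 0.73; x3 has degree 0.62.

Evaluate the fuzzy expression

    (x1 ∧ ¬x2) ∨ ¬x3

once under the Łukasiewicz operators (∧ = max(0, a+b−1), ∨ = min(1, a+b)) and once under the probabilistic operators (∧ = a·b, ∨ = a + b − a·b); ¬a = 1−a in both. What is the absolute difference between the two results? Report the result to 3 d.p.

Under Łukasiewicz:
  ¬x2 = 1 − 0.73 = 0.27
  x1 ∧ ¬x2 = max(0, a+b−1) on (0.79, 0.27) = 0.06
  ¬x3 = 1 − 0.62 = 0.38
  (x1 ∧ ¬x2) ∨ ¬x3 = min(1, a+b) on (0.06, 0.38) = 0.44
  → value = 0.4400
Under probabilistic:
  ¬x2 = 1 − 0.7300 = 0.2700
  x1 ∧ ¬x2 = a·b on (0.7900, 0.2700) = 0.2133
  ¬x3 = 1 − 0.6200 = 0.3800
  (x1 ∧ ¬x2) ∨ ¬x3 = a + b − a·b on (0.2133, 0.3800) = 0.5122
  → value = 0.5122
|0.4400 − 0.5122| = 0.072

0.072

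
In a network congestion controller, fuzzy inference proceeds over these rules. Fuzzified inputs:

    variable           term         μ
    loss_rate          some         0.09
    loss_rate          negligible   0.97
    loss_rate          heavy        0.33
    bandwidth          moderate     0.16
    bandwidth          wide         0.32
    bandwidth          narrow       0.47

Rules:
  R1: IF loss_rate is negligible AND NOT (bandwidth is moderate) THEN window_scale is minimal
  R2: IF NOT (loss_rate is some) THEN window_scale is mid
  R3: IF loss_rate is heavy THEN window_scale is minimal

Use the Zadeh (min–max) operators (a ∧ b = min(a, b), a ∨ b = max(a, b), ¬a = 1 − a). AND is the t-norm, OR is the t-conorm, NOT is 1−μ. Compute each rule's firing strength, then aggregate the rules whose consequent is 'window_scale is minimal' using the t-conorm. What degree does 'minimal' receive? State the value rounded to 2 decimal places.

R1: negligible=0.97, ¬moderate=1−0.16=0.84; AND[min(a, b)] → w = 0.84
R2: ¬some=1−0.09=0.91 → w = 0.91
R3: heavy=0.33 → w = 0.33
Rules with consequent 'minimal': {R1, R3} → strengths 0.84, 0.33
Aggregate via t-conorm [max(a, b)]: 0.84

0.84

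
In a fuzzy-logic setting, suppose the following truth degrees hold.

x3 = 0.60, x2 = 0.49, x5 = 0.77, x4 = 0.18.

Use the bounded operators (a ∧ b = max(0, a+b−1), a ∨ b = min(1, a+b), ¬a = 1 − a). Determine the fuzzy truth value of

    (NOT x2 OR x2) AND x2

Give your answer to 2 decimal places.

NOT x2 = 1 − 0.49 = 0.51
NOT x2 OR x2 = min(1, a+b) on (0.51, 0.49) = 1.00
(NOT x2 OR x2) AND x2 = max(0, a+b−1) on (1.00, 0.49) = 0.49

0.49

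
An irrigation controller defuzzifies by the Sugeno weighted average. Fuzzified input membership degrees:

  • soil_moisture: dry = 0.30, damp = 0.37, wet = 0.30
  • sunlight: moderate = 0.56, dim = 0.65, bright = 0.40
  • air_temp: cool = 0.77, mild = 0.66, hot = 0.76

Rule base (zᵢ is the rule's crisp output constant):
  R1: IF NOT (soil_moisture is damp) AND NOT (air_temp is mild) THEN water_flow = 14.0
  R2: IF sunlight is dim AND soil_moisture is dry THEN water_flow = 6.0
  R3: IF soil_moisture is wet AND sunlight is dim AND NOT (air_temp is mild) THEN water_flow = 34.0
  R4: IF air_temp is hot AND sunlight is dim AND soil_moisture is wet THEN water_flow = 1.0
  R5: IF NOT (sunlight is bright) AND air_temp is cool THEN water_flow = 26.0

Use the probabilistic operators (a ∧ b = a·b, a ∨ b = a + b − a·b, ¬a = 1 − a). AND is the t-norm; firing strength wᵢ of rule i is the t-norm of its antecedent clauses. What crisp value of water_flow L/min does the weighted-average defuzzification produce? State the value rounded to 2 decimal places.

17.12

R1 (z=14.0): ¬damp=1−0.37=0.63, ¬mild=1−0.66=0.34; AND[a·b] → w = 0.2142
R2 (z=6.0): dim=0.65, dry=0.30; AND[a·b] → w = 0.1950
R3 (z=34.0): wet=0.30, dim=0.65, ¬mild=1−0.66=0.34; AND[a·b] → w = 0.0663
R4 (z=1.0): hot=0.76, dim=0.65, wet=0.30; AND[a·b] → w = 0.1482
R5 (z=26.0): ¬bright=1−0.40=0.60, cool=0.77; AND[a·b] → w = 0.4620
Weighted average = (0.2142·14.0 + 0.1950·6.0 + 0.0663·34.0 + 0.1482·1.0 + 0.4620·26.0) / (0.2142 + 0.1950 + 0.0663 + 0.1482 + 0.4620)
  = 18.5832 / 1.0857 = 17.12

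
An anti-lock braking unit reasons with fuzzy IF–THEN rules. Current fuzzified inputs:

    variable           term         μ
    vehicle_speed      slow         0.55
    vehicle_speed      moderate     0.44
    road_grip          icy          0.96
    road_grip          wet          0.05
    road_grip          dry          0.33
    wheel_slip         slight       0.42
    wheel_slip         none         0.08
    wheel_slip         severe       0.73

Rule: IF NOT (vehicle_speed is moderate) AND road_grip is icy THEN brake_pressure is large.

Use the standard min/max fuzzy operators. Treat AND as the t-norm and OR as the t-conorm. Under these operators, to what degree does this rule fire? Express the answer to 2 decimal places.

firing strength: ¬moderate=1−0.44=0.56, icy=0.96; AND[min(a, b)] → w = 0.56

0.56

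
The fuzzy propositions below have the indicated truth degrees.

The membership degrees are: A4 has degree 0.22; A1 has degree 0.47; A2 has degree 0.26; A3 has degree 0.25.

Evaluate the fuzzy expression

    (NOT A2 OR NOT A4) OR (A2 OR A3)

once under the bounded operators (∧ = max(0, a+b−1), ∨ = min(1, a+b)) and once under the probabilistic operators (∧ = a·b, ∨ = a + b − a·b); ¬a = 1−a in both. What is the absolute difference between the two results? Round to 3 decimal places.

0.032

Under bounded:
  NOT A2 = 1 − 0.26 = 0.74
  NOT A4 = 1 − 0.22 = 0.78
  NOT A2 OR NOT A4 = min(1, a+b) on (0.74, 0.78) = 1.00
  A2 OR A3 = min(1, a+b) on (0.26, 0.25) = 0.51
  (NOT A2 OR NOT A4) OR (A2 OR A3) = min(1, a+b) on (1.00, 0.51) = 1.00
  → value = 1.0000
Under probabilistic:
  NOT A2 = 1 − 0.2600 = 0.7400
  NOT A4 = 1 − 0.2200 = 0.7800
  NOT A2 OR NOT A4 = a + b − a·b on (0.7400, 0.7800) = 0.9428
  A2 OR A3 = a + b − a·b on (0.2600, 0.2500) = 0.4450
  (NOT A2 OR NOT A4) OR (A2 OR A3) = a + b − a·b on (0.9428, 0.4450) = 0.9683
  → value = 0.9683
|1.0000 − 0.9683| = 0.032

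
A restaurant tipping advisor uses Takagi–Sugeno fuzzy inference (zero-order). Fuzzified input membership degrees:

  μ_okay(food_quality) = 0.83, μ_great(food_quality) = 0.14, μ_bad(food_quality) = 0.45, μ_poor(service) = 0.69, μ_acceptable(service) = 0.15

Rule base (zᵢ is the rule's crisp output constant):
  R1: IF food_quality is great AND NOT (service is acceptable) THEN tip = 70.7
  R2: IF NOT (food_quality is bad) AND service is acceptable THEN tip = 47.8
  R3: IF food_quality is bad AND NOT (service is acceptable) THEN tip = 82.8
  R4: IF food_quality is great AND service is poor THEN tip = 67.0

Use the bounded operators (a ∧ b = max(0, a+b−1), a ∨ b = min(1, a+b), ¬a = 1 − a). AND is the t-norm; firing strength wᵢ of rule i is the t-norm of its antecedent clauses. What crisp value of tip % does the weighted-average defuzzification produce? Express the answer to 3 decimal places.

R1 (z=70.7): great=0.14, ¬acceptable=1−0.15=0.85; AND[max(0, a+b−1)] → w = 0.00
R2 (z=47.8): ¬bad=1−0.45=0.55, acceptable=0.15; AND[max(0, a+b−1)] → w = 0.00
R3 (z=82.8): bad=0.45, ¬acceptable=1−0.15=0.85; AND[max(0, a+b−1)] → w = 0.30
R4 (z=67.0): great=0.14, poor=0.69; AND[max(0, a+b−1)] → w = 0.00
Weighted average = (0.00·70.7 + 0.00·47.8 + 0.30·82.8 + 0.00·67.0) / (0.00 + 0.00 + 0.30 + 0.00)
  = 24.8400 / 0.3000 = 82.800

82.800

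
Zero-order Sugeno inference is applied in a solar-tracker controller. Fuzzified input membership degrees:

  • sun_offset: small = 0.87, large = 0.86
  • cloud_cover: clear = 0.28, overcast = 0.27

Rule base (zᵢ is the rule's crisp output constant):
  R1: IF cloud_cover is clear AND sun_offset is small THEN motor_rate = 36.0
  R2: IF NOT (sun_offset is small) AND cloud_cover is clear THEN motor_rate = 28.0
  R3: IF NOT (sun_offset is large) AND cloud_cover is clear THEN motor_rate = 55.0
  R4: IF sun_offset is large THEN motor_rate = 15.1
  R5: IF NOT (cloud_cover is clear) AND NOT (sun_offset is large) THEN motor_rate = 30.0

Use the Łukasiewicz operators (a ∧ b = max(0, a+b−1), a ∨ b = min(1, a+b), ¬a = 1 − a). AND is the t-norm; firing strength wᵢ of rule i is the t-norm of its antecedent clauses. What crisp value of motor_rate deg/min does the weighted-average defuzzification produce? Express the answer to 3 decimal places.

R1 (z=36.0): clear=0.28, small=0.87; AND[max(0, a+b−1)] → w = 0.15
R2 (z=28.0): ¬small=1−0.87=0.13, clear=0.28; AND[max(0, a+b−1)] → w = 0.00
R3 (z=55.0): ¬large=1−0.86=0.14, clear=0.28; AND[max(0, a+b−1)] → w = 0.00
R4 (z=15.1): large=0.86 → w = 0.86
R5 (z=30.0): ¬clear=1−0.28=0.72, ¬large=1−0.86=0.14; AND[max(0, a+b−1)] → w = 0.00
Weighted average = (0.15·36.0 + 0.00·28.0 + 0.00·55.0 + 0.86·15.1 + 0.00·30.0) / (0.15 + 0.00 + 0.00 + 0.86 + 0.00)
  = 18.3860 / 1.0100 = 18.204

18.204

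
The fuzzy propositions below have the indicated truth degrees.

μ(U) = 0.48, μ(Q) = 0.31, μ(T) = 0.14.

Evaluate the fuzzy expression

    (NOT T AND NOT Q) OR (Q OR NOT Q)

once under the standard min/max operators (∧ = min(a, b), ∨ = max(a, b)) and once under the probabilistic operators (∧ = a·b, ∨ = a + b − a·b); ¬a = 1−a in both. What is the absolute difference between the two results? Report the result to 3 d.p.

0.223

Under standard min/max:
  NOT T = 1 − 0.14 = 0.86
  NOT Q = 1 − 0.31 = 0.69
  NOT T AND NOT Q = min(a, b) on (0.86, 0.69) = 0.69
  NOT Q = 1 − 0.31 = 0.69
  Q OR NOT Q = max(a, b) on (0.31, 0.69) = 0.69
  (NOT T AND NOT Q) OR (Q OR NOT Q) = max(a, b) on (0.69, 0.69) = 0.69
  → value = 0.6900
Under probabilistic:
  NOT T = 1 − 0.1400 = 0.8600
  NOT Q = 1 − 0.3100 = 0.6900
  NOT T AND NOT Q = a·b on (0.8600, 0.6900) = 0.5934
  NOT Q = 1 − 0.3100 = 0.6900
  Q OR NOT Q = a + b − a·b on (0.3100, 0.6900) = 0.7861
  (NOT T AND NOT Q) OR (Q OR NOT Q) = a + b − a·b on (0.5934, 0.7861) = 0.9130
  → value = 0.9130
|0.6900 − 0.9130| = 0.223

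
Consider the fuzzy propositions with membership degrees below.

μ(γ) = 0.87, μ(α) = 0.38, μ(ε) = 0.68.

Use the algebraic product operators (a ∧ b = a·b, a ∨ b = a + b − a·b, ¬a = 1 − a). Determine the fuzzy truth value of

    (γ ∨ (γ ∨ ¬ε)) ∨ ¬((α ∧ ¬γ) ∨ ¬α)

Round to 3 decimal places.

0.993

¬ε = 1 − 0.6800 = 0.3200
γ ∨ ¬ε = a + b − a·b on (0.8700, 0.3200) = 0.9116
γ ∨ (γ ∨ ¬ε) = a + b − a·b on (0.8700, 0.9116) = 0.9885
¬γ = 1 − 0.8700 = 0.1300
α ∧ ¬γ = a·b on (0.3800, 0.1300) = 0.0494
¬α = 1 − 0.3800 = 0.6200
(α ∧ ¬γ) ∨ ¬α = a + b − a·b on (0.0494, 0.6200) = 0.6388
¬((α ∧ ¬γ) ∨ ¬α) = 1 − 0.6388 = 0.3612
(γ ∨ (γ ∨ ¬ε)) ∨ ¬((α ∧ ¬γ) ∨ ¬α) = a + b − a·b on (0.9885, 0.3612) = 0.9927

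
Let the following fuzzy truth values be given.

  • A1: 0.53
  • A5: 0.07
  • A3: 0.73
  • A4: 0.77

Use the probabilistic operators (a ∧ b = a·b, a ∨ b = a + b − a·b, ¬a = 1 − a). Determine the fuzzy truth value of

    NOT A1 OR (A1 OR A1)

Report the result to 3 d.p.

0.883

NOT A1 = 1 − 0.5300 = 0.4700
A1 OR A1 = a + b − a·b on (0.5300, 0.5300) = 0.7791
NOT A1 OR (A1 OR A1) = a + b − a·b on (0.4700, 0.7791) = 0.8829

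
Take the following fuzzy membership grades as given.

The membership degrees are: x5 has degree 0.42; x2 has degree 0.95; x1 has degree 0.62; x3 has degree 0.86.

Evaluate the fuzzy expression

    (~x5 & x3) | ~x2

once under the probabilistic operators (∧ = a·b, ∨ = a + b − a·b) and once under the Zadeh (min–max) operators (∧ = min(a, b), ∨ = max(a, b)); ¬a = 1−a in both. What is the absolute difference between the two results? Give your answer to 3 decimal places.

Under probabilistic:
  ~x5 = 1 − 0.4200 = 0.5800
  ~x5 & x3 = a·b on (0.5800, 0.8600) = 0.4988
  ~x2 = 1 − 0.9500 = 0.0500
  (~x5 & x3) | ~x2 = a + b − a·b on (0.4988, 0.0500) = 0.5239
  → value = 0.5239
Under Zadeh (min–max):
  ~x5 = 1 − 0.42 = 0.58
  ~x5 & x3 = min(a, b) on (0.58, 0.86) = 0.58
  ~x2 = 1 − 0.95 = 0.05
  (~x5 & x3) | ~x2 = max(a, b) on (0.58, 0.05) = 0.58
  → value = 0.5800
|0.5239 − 0.5800| = 0.056

0.056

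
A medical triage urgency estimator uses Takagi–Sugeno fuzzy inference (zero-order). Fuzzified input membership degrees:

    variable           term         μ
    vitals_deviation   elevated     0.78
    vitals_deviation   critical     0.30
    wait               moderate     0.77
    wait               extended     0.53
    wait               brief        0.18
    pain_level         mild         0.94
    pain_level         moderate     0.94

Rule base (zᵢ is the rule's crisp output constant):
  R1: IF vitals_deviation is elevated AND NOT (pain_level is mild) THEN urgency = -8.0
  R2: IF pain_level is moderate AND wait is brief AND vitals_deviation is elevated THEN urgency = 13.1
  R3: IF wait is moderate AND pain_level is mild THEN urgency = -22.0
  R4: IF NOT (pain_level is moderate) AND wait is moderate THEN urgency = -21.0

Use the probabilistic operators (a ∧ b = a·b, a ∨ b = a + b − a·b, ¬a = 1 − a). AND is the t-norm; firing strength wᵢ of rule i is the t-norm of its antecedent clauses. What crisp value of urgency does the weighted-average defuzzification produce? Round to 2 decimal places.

R1 (z=-8.0): elevated=0.78, ¬mild=1−0.94=0.06; AND[a·b] → w = 0.0468
R2 (z=13.1): moderate=0.94, brief=0.18, elevated=0.78; AND[a·b] → w = 0.1320
R3 (z=-22.0): moderate=0.77, mild=0.94; AND[a·b] → w = 0.7238
R4 (z=-21.0): ¬moderate=1−0.94=0.06, moderate=0.77; AND[a·b] → w = 0.0462
Weighted average = (0.0468·-8.0 + 0.1320·13.1 + 0.7238·-22.0 + 0.0462·-21.0) / (0.0468 + 0.1320 + 0.7238 + 0.0462)
  = -15.5393 / 0.9488 = -16.38

-16.38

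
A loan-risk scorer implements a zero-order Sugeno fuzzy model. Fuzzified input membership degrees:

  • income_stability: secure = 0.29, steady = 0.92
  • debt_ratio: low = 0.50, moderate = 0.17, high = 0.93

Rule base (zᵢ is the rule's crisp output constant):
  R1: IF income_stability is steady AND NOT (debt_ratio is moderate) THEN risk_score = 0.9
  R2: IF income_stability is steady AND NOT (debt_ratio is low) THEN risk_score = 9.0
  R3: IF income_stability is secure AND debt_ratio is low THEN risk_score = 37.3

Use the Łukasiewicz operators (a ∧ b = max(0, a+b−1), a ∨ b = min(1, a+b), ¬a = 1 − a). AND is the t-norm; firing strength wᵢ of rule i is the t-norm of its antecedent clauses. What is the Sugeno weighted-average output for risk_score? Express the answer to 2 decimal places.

R1 (z=0.9): steady=0.92, ¬moderate=1−0.17=0.83; AND[max(0, a+b−1)] → w = 0.75
R2 (z=9.0): steady=0.92, ¬low=1−0.50=0.50; AND[max(0, a+b−1)] → w = 0.42
R3 (z=37.3): secure=0.29, low=0.50; AND[max(0, a+b−1)] → w = 0.00
Weighted average = (0.75·0.9 + 0.42·9.0 + 0.00·37.3) / (0.75 + 0.42 + 0.00)
  = 4.4550 / 1.1700 = 3.81

3.81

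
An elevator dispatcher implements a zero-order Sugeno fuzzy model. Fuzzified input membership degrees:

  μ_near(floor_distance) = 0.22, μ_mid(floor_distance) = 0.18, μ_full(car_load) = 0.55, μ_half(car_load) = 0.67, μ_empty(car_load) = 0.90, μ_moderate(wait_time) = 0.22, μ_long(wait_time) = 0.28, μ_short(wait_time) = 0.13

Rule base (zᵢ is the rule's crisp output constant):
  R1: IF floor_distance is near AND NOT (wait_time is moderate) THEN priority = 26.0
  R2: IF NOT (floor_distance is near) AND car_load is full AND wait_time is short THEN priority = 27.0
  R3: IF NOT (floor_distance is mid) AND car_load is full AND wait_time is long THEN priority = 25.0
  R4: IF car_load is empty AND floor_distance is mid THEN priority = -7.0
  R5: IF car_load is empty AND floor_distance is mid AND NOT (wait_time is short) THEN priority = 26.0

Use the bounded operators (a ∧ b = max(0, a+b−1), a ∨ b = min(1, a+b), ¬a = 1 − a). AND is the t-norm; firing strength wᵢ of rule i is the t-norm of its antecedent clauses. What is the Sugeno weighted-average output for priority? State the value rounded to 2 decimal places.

R1 (z=26.0): near=0.22, ¬moderate=1−0.22=0.78; AND[max(0, a+b−1)] → w = 0.00
R2 (z=27.0): ¬near=1−0.22=0.78, full=0.55, short=0.13; AND[max(0, a+b−1)] → w = 0.00
R3 (z=25.0): ¬mid=1−0.18=0.82, full=0.55, long=0.28; AND[max(0, a+b−1)] → w = 0.00
R4 (z=-7.0): empty=0.90, mid=0.18; AND[max(0, a+b−1)] → w = 0.08
R5 (z=26.0): empty=0.90, mid=0.18, ¬short=1−0.13=0.87; AND[max(0, a+b−1)] → w = 0.00
Weighted average = (0.00·26.0 + 0.00·27.0 + 0.00·25.0 + 0.08·-7.0 + 0.00·26.0) / (0.00 + 0.00 + 0.00 + 0.08 + 0.00)
  = -0.5600 / 0.0800 = -7.00

-7.00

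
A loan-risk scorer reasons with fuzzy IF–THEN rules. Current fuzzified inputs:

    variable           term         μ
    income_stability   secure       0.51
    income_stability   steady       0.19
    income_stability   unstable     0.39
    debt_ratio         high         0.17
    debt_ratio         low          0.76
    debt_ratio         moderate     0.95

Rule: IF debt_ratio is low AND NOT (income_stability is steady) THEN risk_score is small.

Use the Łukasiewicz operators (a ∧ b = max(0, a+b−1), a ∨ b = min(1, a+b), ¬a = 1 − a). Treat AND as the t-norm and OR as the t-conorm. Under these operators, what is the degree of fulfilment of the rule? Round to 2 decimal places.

0.57

firing strength: low=0.76, ¬steady=1−0.19=0.81; AND[max(0, a+b−1)] → w = 0.57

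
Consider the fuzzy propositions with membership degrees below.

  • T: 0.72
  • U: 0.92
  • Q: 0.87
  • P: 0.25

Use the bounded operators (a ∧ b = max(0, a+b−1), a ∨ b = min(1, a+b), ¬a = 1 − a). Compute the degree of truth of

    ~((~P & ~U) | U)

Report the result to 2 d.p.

0.08

~P = 1 − 0.25 = 0.75
~U = 1 − 0.92 = 0.08
~P & ~U = max(0, a+b−1) on (0.75, 0.08) = 0.00
(~P & ~U) | U = min(1, a+b) on (0.00, 0.92) = 0.92
~((~P & ~U) | U) = 1 − 0.92 = 0.08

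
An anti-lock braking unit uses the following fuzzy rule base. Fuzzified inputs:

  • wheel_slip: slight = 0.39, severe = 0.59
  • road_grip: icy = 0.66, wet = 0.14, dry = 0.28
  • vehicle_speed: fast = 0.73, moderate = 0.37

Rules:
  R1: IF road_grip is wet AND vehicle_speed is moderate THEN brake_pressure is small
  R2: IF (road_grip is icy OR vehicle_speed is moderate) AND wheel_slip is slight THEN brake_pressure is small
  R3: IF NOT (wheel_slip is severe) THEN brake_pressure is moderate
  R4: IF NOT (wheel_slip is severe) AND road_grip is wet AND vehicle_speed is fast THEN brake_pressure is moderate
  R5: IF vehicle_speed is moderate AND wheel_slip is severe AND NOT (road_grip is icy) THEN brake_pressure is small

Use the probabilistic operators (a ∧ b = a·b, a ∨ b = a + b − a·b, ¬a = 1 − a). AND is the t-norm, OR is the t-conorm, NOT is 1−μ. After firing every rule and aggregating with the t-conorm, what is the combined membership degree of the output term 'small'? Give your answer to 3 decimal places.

0.391

R1: wet=0.14, moderate=0.37; AND[a·b] → w = 0.0518
R2: (icy=0.66 OR moderate=0.37) = 0.7858; AND[a·b] with slight=0.39 → w = 0.3065
R3: ¬severe=1−0.59=0.41 → w = 0.4100
R4: ¬severe=1−0.59=0.41, wet=0.14, fast=0.73; AND[a·b] → w = 0.0419
R5: moderate=0.37, severe=0.59, ¬icy=1−0.66=0.34; AND[a·b] → w = 0.0742
Rules with consequent 'small': {R1, R2, R5} → strengths 0.0518, 0.3065, 0.0742
Aggregate via t-conorm [a + b − a·b]: 0.3912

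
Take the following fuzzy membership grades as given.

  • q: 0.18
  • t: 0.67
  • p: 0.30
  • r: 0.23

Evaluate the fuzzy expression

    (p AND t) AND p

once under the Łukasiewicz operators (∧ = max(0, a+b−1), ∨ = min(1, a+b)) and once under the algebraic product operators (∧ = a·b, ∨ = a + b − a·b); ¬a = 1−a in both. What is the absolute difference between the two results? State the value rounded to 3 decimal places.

Under Łukasiewicz:
  p AND t = max(0, a+b−1) on (0.30, 0.67) = 0.00
  (p AND t) AND p = max(0, a+b−1) on (0.00, 0.30) = 0.00
  → value = 0.0000
Under algebraic product:
  p AND t = a·b on (0.3000, 0.6700) = 0.2010
  (p AND t) AND p = a·b on (0.2010, 0.3000) = 0.0603
  → value = 0.0603
|0.0000 − 0.0603| = 0.060

0.060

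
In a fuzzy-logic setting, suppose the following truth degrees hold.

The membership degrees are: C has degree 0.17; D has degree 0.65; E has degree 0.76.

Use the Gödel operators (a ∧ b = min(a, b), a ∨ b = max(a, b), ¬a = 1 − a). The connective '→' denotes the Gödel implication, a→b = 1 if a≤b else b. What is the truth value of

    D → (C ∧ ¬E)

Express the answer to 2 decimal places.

¬E = 1 − 0.76 = 0.24
C ∧ ¬E = min(a, b) on (0.17, 0.24) = 0.17
D → (C ∧ ¬E)  [Gödel: 1 if a≤b else b] with a=0.65, b=0.17 → 0.17

0.17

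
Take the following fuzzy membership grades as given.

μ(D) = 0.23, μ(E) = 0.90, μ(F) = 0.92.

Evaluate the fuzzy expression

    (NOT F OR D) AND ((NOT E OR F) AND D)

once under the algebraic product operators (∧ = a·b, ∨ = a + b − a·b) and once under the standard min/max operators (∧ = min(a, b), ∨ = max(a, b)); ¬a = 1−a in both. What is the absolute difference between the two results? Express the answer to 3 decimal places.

0.168

Under algebraic product:
  NOT F = 1 − 0.9200 = 0.0800
  NOT F OR D = a + b − a·b on (0.0800, 0.2300) = 0.2916
  NOT E = 1 − 0.9000 = 0.1000
  NOT E OR F = a + b − a·b on (0.1000, 0.9200) = 0.9280
  (NOT E OR F) AND D = a·b on (0.9280, 0.2300) = 0.2134
  (NOT F OR D) AND ((NOT E OR F) AND D) = a·b on (0.2916, 0.2134) = 0.0622
  → value = 0.0622
Under standard min/max:
  NOT F = 1 − 0.92 = 0.08
  NOT F OR D = max(a, b) on (0.08, 0.23) = 0.23
  NOT E = 1 − 0.90 = 0.10
  NOT E OR F = max(a, b) on (0.10, 0.92) = 0.92
  (NOT E OR F) AND D = min(a, b) on (0.92, 0.23) = 0.23
  (NOT F OR D) AND ((NOT E OR F) AND D) = min(a, b) on (0.23, 0.23) = 0.23
  → value = 0.2300
|0.0622 − 0.2300| = 0.168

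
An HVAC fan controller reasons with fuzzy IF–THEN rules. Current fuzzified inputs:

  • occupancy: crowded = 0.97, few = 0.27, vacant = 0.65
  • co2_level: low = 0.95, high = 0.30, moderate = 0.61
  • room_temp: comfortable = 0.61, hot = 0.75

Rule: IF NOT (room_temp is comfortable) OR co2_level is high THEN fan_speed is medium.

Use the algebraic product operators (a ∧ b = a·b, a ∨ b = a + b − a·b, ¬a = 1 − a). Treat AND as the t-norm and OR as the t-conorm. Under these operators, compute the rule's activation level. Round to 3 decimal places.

firing strength: ¬comfortable=1−0.61=0.39, high=0.30; OR[a + b − a·b] → w = 0.5730

0.573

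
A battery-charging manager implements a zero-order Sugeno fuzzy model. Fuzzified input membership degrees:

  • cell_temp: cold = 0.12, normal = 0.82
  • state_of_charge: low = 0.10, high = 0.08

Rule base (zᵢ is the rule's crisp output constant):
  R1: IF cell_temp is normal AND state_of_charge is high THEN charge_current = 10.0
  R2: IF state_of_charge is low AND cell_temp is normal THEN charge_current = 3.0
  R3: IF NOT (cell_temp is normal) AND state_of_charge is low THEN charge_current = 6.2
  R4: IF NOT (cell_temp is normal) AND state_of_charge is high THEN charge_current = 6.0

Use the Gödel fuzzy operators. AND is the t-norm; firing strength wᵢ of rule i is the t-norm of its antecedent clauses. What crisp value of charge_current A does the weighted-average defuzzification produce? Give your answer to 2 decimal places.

R1 (z=10.0): normal=0.82, high=0.08; AND[min(a, b)] → w = 0.08
R2 (z=3.0): low=0.10, normal=0.82; AND[min(a, b)] → w = 0.10
R3 (z=6.2): ¬normal=1−0.82=0.18, low=0.10; AND[min(a, b)] → w = 0.10
R4 (z=6.0): ¬normal=1−0.82=0.18, high=0.08; AND[min(a, b)] → w = 0.08
Weighted average = (0.08·10.0 + 0.10·3.0 + 0.10·6.2 + 0.08·6.0) / (0.08 + 0.10 + 0.10 + 0.08)
  = 2.2000 / 0.3600 = 6.11

6.11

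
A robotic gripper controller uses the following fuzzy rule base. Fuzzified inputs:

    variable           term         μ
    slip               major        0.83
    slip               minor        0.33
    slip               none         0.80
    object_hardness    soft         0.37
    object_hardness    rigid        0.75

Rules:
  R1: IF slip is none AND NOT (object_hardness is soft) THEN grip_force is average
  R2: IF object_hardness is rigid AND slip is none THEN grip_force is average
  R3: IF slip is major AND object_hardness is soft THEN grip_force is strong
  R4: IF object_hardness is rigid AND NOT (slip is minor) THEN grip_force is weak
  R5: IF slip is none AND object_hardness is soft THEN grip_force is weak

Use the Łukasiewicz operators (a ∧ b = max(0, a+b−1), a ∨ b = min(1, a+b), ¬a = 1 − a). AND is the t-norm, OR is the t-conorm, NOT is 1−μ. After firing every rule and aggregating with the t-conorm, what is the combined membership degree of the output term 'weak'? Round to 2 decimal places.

0.59

R1: none=0.80, ¬soft=1−0.37=0.63; AND[max(0, a+b−1)] → w = 0.43
R2: rigid=0.75, none=0.80; AND[max(0, a+b−1)] → w = 0.55
R3: major=0.83, soft=0.37; AND[max(0, a+b−1)] → w = 0.20
R4: rigid=0.75, ¬minor=1−0.33=0.67; AND[max(0, a+b−1)] → w = 0.42
R5: none=0.80, soft=0.37; AND[max(0, a+b−1)] → w = 0.17
Rules with consequent 'weak': {R4, R5} → strengths 0.42, 0.17
Aggregate via t-conorm [min(1, a+b)]: 0.59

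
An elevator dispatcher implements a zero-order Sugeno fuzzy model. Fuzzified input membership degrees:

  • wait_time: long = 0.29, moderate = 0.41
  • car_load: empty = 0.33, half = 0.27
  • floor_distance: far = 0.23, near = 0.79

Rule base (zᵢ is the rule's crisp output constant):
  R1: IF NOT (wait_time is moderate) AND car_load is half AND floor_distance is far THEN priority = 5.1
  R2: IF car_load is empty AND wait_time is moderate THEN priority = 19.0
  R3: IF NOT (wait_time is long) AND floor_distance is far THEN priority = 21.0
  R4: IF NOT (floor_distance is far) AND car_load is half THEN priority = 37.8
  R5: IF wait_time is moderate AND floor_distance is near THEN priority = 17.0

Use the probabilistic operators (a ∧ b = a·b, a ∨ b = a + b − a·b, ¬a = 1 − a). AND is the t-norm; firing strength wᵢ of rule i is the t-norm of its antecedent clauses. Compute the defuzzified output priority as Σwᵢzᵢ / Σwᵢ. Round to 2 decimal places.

22.55

R1 (z=5.1): ¬moderate=1−0.41=0.59, half=0.27, far=0.23; AND[a·b] → w = 0.0366
R2 (z=19.0): empty=0.33, moderate=0.41; AND[a·b] → w = 0.1353
R3 (z=21.0): ¬long=1−0.29=0.71, far=0.23; AND[a·b] → w = 0.1633
R4 (z=37.8): ¬far=1−0.23=0.77, half=0.27; AND[a·b] → w = 0.2079
R5 (z=17.0): moderate=0.41, near=0.79; AND[a·b] → w = 0.3239
Weighted average = (0.0366·5.1 + 0.1353·19.0 + 0.1633·21.0 + 0.2079·37.8 + 0.3239·17.0) / (0.0366 + 0.1353 + 0.1633 + 0.2079 + 0.3239)
  = 19.5518 / 0.8670 = 22.55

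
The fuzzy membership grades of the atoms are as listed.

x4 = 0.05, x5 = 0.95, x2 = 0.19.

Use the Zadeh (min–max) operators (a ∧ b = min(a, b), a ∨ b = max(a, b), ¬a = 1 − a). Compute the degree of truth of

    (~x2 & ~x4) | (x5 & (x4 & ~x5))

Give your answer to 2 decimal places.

~x2 = 1 − 0.19 = 0.81
~x4 = 1 − 0.05 = 0.95
~x2 & ~x4 = min(a, b) on (0.81, 0.95) = 0.81
~x5 = 1 − 0.95 = 0.05
x4 & ~x5 = min(a, b) on (0.05, 0.05) = 0.05
x5 & (x4 & ~x5) = min(a, b) on (0.95, 0.05) = 0.05
(~x2 & ~x4) | (x5 & (x4 & ~x5)) = max(a, b) on (0.81, 0.05) = 0.81

0.81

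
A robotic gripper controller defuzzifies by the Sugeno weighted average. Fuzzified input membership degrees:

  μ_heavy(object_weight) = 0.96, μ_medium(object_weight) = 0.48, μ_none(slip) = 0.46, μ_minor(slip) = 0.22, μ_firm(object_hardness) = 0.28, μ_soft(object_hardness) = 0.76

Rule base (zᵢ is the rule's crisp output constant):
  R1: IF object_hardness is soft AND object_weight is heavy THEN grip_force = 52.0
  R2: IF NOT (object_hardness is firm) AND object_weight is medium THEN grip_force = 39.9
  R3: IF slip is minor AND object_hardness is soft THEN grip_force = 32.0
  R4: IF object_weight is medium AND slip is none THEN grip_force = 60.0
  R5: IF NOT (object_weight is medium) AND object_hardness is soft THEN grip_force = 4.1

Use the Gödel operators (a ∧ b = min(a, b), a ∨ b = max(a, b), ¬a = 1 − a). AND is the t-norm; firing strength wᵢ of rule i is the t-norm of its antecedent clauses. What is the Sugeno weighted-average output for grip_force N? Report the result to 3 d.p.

R1 (z=52.0): soft=0.76, heavy=0.96; AND[min(a, b)] → w = 0.76
R2 (z=39.9): ¬firm=1−0.28=0.72, medium=0.48; AND[min(a, b)] → w = 0.48
R3 (z=32.0): minor=0.22, soft=0.76; AND[min(a, b)] → w = 0.22
R4 (z=60.0): medium=0.48, none=0.46; AND[min(a, b)] → w = 0.46
R5 (z=4.1): ¬medium=1−0.48=0.52, soft=0.76; AND[min(a, b)] → w = 0.52
Weighted average = (0.76·52.0 + 0.48·39.9 + 0.22·32.0 + 0.46·60.0 + 0.52·4.1) / (0.76 + 0.48 + 0.22 + 0.46 + 0.52)
  = 95.4440 / 2.4400 = 39.116

39.116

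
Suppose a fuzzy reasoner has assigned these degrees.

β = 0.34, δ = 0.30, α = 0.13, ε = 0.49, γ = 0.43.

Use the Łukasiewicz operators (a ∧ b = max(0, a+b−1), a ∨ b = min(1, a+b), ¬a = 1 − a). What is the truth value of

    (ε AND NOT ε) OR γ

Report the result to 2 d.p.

NOT ε = 1 − 0.49 = 0.51
ε AND NOT ε = max(0, a+b−1) on (0.49, 0.51) = 0.00
(ε AND NOT ε) OR γ = min(1, a+b) on (0.00, 0.43) = 0.43

0.43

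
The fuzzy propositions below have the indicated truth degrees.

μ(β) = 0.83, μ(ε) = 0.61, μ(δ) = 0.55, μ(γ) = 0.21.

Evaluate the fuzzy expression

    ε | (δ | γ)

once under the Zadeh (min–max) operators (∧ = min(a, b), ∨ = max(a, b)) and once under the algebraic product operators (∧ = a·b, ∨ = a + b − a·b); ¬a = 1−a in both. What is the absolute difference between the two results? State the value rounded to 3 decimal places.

Under Zadeh (min–max):
  δ | γ = max(a, b) on (0.55, 0.21) = 0.55
  ε | (δ | γ) = max(a, b) on (0.61, 0.55) = 0.61
  → value = 0.6100
Under algebraic product:
  δ | γ = a + b − a·b on (0.5500, 0.2100) = 0.6445
  ε | (δ | γ) = a + b − a·b on (0.6100, 0.6445) = 0.8614
  → value = 0.8614
|0.6100 − 0.8614| = 0.251

0.251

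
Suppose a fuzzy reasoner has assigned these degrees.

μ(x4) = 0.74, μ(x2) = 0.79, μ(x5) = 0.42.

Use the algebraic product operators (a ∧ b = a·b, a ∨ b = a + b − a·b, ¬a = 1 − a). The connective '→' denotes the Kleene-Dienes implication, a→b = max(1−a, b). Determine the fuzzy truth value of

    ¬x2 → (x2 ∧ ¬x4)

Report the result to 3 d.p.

¬x2 = 1 − 0.7900 = 0.2100
¬x4 = 1 − 0.7400 = 0.2600
x2 ∧ ¬x4 = a·b on (0.7900, 0.2600) = 0.2054
¬x2 → (x2 ∧ ¬x4)  [Kleene-Dienes: max(1−a, b)] with a=0.2100, b=0.2054 → 0.7900

0.790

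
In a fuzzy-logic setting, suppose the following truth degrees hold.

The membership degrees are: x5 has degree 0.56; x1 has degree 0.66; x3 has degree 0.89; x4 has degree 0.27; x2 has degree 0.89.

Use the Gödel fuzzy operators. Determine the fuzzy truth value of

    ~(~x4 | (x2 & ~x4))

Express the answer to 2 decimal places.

0.27

~x4 = 1 − 0.27 = 0.73
~x4 = 1 − 0.27 = 0.73
x2 & ~x4 = min(a, b) on (0.89, 0.73) = 0.73
~x4 | (x2 & ~x4) = max(a, b) on (0.73, 0.73) = 0.73
~(~x4 | (x2 & ~x4)) = 1 − 0.73 = 0.27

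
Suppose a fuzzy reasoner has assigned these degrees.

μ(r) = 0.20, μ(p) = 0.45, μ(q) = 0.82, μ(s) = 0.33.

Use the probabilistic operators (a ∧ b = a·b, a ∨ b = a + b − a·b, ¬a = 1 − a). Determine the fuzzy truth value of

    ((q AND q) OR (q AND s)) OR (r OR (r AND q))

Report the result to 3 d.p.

0.840

q AND q = a·b on (0.8200, 0.8200) = 0.6724
q AND s = a·b on (0.8200, 0.3300) = 0.2706
(q AND q) OR (q AND s) = a + b − a·b on (0.6724, 0.2706) = 0.7610
r AND q = a·b on (0.2000, 0.8200) = 0.1640
r OR (r AND q) = a + b − a·b on (0.2000, 0.1640) = 0.3312
((q AND q) OR (q AND s)) OR (r OR (r AND q)) = a + b − a·b on (0.7610, 0.3312) = 0.8402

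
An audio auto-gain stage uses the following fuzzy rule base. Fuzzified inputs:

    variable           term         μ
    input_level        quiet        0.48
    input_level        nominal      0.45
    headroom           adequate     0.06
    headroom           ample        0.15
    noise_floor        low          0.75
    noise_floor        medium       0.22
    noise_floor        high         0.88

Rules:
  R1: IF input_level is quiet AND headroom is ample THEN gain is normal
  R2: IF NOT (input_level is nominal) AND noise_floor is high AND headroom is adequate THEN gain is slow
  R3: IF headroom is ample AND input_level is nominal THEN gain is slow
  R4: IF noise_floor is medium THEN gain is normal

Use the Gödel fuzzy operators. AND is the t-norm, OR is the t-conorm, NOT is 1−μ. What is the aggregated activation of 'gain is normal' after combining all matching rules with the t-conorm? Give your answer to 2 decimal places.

0.22

R1: quiet=0.48, ample=0.15; AND[min(a, b)] → w = 0.15
R2: ¬nominal=1−0.45=0.55, high=0.88, adequate=0.06; AND[min(a, b)] → w = 0.06
R3: ample=0.15, nominal=0.45; AND[min(a, b)] → w = 0.15
R4: medium=0.22 → w = 0.22
Rules with consequent 'normal': {R1, R4} → strengths 0.15, 0.22
Aggregate via t-conorm [max(a, b)]: 0.22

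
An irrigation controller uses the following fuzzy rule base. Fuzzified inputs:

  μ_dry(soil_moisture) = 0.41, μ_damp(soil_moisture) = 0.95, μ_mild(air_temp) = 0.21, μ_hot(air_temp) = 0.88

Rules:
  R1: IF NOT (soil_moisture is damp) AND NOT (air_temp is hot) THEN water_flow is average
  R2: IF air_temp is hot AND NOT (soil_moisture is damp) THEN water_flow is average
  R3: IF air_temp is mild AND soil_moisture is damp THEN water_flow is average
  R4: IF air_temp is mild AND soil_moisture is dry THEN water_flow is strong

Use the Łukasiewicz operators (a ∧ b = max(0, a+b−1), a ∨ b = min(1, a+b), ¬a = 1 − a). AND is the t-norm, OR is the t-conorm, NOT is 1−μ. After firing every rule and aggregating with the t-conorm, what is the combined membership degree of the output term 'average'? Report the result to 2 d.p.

R1: ¬damp=1−0.95=0.05, ¬hot=1−0.88=0.12; AND[max(0, a+b−1)] → w = 0.00
R2: hot=0.88, ¬damp=1−0.95=0.05; AND[max(0, a+b−1)] → w = 0.00
R3: mild=0.21, damp=0.95; AND[max(0, a+b−1)] → w = 0.16
R4: mild=0.21, dry=0.41; AND[max(0, a+b−1)] → w = 0.00
Rules with consequent 'average': {R1, R2, R3} → strengths 0.00, 0.00, 0.16
Aggregate via t-conorm [min(1, a+b)]: 0.16

0.16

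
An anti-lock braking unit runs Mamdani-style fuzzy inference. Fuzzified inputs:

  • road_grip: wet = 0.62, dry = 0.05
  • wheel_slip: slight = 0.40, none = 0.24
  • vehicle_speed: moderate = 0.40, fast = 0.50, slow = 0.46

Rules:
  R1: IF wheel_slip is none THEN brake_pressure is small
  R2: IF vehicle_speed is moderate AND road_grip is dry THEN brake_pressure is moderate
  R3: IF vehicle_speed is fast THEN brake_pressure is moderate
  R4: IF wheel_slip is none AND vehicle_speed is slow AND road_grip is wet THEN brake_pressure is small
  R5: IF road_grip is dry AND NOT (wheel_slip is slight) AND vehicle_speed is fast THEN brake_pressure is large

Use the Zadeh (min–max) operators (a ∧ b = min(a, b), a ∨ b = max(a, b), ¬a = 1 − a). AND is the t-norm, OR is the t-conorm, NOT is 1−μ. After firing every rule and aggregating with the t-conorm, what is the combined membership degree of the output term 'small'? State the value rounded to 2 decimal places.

0.24

R1: none=0.24 → w = 0.24
R2: moderate=0.40, dry=0.05; AND[min(a, b)] → w = 0.05
R3: fast=0.50 → w = 0.50
R4: none=0.24, slow=0.46, wet=0.62; AND[min(a, b)] → w = 0.24
R5: dry=0.05, ¬slight=1−0.40=0.60, fast=0.50; AND[min(a, b)] → w = 0.05
Rules with consequent 'small': {R1, R4} → strengths 0.24, 0.24
Aggregate via t-conorm [max(a, b)]: 0.24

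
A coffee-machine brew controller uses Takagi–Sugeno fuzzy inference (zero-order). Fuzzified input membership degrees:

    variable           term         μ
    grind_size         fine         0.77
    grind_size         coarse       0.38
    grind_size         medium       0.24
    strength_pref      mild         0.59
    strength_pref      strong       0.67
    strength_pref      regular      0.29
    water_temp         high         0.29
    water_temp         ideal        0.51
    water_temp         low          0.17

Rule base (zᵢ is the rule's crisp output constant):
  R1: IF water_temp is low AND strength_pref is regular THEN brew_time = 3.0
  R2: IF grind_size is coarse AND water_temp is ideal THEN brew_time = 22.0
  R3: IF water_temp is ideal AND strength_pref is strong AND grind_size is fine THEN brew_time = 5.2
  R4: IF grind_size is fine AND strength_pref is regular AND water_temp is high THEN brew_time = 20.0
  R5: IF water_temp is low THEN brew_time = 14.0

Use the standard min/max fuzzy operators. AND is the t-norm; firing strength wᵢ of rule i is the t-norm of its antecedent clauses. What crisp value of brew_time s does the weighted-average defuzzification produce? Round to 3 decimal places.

12.962

R1 (z=3.0): low=0.17, regular=0.29; AND[min(a, b)] → w = 0.17
R2 (z=22.0): coarse=0.38, ideal=0.51; AND[min(a, b)] → w = 0.38
R3 (z=5.2): ideal=0.51, strong=0.67, fine=0.77; AND[min(a, b)] → w = 0.51
R4 (z=20.0): fine=0.77, regular=0.29, high=0.29; AND[min(a, b)] → w = 0.29
R5 (z=14.0): low=0.17 → w = 0.17
Weighted average = (0.17·3.0 + 0.38·22.0 + 0.51·5.2 + 0.29·20.0 + 0.17·14.0) / (0.17 + 0.38 + 0.51 + 0.29 + 0.17)
  = 19.7020 / 1.5200 = 12.962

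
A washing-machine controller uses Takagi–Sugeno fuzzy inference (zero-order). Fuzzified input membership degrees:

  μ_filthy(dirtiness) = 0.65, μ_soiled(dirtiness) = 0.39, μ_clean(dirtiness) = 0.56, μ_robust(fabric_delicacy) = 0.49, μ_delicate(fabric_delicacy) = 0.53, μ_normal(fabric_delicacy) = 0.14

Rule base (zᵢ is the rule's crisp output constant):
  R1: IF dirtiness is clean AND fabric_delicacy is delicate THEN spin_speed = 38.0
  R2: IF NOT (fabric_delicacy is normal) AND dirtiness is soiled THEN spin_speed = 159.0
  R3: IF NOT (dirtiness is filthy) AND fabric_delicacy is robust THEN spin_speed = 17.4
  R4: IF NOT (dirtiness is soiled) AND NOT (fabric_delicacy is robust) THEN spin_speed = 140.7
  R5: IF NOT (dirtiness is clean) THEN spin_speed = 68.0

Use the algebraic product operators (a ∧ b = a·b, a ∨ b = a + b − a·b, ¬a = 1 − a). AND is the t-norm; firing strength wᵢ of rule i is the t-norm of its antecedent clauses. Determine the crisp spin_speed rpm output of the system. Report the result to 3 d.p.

R1 (z=38.0): clean=0.56, delicate=0.53; AND[a·b] → w = 0.2968
R2 (z=159.0): ¬normal=1−0.14=0.86, soiled=0.39; AND[a·b] → w = 0.3354
R3 (z=17.4): ¬filthy=1−0.65=0.35, robust=0.49; AND[a·b] → w = 0.1715
R4 (z=140.7): ¬soiled=1−0.39=0.61, ¬robust=1−0.49=0.51; AND[a·b] → w = 0.3111
R5 (z=68.0): ¬clean=1−0.56=0.44 → w = 0.4400
Weighted average = (0.2968·38.0 + 0.3354·159.0 + 0.1715·17.4 + 0.3111·140.7 + 0.4400·68.0) / (0.2968 + 0.3354 + 0.1715 + 0.3111 + 0.4400)
  = 141.2829 / 1.5548 = 90.869

90.869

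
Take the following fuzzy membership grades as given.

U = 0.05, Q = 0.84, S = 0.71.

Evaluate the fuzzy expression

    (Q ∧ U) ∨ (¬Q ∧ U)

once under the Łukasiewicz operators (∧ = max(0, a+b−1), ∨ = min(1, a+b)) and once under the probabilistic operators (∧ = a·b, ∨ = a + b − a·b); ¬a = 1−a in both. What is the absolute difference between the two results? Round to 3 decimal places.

0.050

Under Łukasiewicz:
  Q ∧ U = max(0, a+b−1) on (0.84, 0.05) = 0.00
  ¬Q = 1 − 0.84 = 0.16
  ¬Q ∧ U = max(0, a+b−1) on (0.16, 0.05) = 0.00
  (Q ∧ U) ∨ (¬Q ∧ U) = min(1, a+b) on (0.00, 0.00) = 0.00
  → value = 0.0000
Under probabilistic:
  Q ∧ U = a·b on (0.8400, 0.0500) = 0.0420
  ¬Q = 1 − 0.8400 = 0.1600
  ¬Q ∧ U = a·b on (0.1600, 0.0500) = 0.0080
  (Q ∧ U) ∨ (¬Q ∧ U) = a + b − a·b on (0.0420, 0.0080) = 0.0497
  → value = 0.0497
|0.0000 − 0.0497| = 0.050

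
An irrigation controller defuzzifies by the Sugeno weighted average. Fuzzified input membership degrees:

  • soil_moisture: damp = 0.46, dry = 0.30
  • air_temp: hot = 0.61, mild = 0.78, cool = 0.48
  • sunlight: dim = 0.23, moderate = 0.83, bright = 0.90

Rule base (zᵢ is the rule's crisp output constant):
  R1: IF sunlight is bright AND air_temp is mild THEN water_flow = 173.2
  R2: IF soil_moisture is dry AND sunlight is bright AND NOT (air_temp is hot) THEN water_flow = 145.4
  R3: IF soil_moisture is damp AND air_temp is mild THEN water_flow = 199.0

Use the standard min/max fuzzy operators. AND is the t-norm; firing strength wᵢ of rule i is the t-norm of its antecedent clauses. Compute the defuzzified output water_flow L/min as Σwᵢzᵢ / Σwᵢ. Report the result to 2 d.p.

175.49

R1 (z=173.2): bright=0.90, mild=0.78; AND[min(a, b)] → w = 0.78
R2 (z=145.4): dry=0.30, bright=0.90, ¬hot=1−0.61=0.39; AND[min(a, b)] → w = 0.30
R3 (z=199.0): damp=0.46, mild=0.78; AND[min(a, b)] → w = 0.46
Weighted average = (0.78·173.2 + 0.30·145.4 + 0.46·199.0) / (0.78 + 0.30 + 0.46)
  = 270.2560 / 1.5400 = 175.49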